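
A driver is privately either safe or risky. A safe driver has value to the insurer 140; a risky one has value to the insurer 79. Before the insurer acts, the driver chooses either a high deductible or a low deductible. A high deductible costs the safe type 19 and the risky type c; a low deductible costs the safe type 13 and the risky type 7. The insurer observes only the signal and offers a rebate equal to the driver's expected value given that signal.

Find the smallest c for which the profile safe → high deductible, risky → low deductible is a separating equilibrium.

Under separation: high deductible → safe (pays 140); low deductible → risky (pays 79).
Safe: 140 − 19 = 121 ≥ 79 − 13 = 66. Holds regardless of c. ✓
Risky: 79 − 7 ≥ 140 − c, so c ≥ 140 − 72 = 68.

68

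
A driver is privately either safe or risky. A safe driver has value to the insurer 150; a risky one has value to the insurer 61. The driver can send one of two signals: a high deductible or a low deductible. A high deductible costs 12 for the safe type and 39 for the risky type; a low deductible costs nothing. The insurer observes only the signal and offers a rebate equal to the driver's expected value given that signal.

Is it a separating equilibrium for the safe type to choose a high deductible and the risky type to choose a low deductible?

If types separate, high deductible earns payment 150 and low deductible earns 61.
Safe: high deductible gives 150 − 12 = 138; low deductible gives 61 − 0 = 61. No deviation. ✓
Risky: low deductible gives 61 − 0 = 61; high deductible gives 150 − 39 = 111. Would deviate. ✗

No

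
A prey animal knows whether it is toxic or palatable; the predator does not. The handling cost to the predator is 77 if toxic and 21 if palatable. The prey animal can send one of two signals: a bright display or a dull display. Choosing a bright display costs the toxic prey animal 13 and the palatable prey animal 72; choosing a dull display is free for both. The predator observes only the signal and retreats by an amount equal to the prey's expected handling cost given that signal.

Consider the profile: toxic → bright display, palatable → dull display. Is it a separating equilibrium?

Yes

If types separate, bright display earns payment 77 and dull display earns 21.
Toxic: bright display gives 77 − 13 = 64; dull display gives 21 − 0 = 21. No deviation. ✓
Palatable: dull display gives 21 − 0 = 21; bright display gives 77 − 72 = 5. No deviation. ✓
Neither type gains from mimicking the other.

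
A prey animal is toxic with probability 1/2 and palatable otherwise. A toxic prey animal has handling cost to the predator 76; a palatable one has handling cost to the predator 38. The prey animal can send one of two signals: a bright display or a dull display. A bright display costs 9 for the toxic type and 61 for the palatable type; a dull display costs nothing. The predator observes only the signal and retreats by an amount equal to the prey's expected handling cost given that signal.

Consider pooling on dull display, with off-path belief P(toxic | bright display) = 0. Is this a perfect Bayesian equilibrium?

Yes

At the pooled signal (dull display) the predator holds the prior 1/2 and pays 1/2·76 + 1/2·38 = 57. Off-path (bright display) belief 0 gives 0·76 + 1·38 = 38.
Toxic: dull display gives 57 − 0 = 57; bright display gives 38 − 9 = 29. Stays. ✓
Palatable: dull display gives 57 − 0 = 57; bright display gives 38 − 61 = -23. Stays. ✓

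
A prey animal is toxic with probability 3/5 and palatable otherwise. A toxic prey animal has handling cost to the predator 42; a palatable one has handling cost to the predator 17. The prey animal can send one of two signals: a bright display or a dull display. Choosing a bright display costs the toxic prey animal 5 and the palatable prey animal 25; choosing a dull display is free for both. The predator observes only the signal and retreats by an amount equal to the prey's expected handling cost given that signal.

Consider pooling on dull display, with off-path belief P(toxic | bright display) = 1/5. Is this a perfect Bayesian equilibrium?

Yes

At the pooled signal (dull display) the predator holds the prior 3/5 and pays 3/5·42 + 2/5·17 = 32. Off-path (bright display) belief 1/5 gives 1/5·42 + 4/5·17 = 22.
Toxic: dull display gives 32 − 0 = 32; bright display gives 22 − 5 = 17. Stays. ✓
Palatable: dull display gives 32 − 0 = 32; bright display gives 22 − 25 = -3. Stays. ✓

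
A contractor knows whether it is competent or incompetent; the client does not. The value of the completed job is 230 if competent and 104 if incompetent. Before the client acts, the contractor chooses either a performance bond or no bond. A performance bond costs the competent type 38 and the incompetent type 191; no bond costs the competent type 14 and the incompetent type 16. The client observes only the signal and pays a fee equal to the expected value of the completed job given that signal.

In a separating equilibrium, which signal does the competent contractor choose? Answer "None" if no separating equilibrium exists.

bond

Try competent → bond, incompetent → no bond:
  If types separate, bond earns payment 230 and no bond earns 104.
  Competent: bond gives 230 − 38 = 192; no bond gives 104 − 14 = 90. No deviation. ✓
  Incompetent: no bond gives 104 − 16 = 88; bond gives 230 − 191 = 39. No deviation. ✓
Both hold — the competent type sends bond.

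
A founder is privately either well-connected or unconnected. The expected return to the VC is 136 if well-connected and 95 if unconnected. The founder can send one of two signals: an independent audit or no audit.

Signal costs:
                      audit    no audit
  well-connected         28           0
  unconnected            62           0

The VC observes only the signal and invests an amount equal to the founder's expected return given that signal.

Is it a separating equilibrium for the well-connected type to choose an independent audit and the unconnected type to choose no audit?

Yes

Under separation the VC infers type exactly: audit → well-connected (pays 136), no audit → unconnected (pays 95).
Well-connected: audit gives 136 − 28 = 108; no audit gives 95 − 0 = 95. No deviation. ✓
Unconnected: no audit gives 95 − 0 = 95; audit gives 136 − 62 = 74. No deviation. ✓
Both incentive constraints hold.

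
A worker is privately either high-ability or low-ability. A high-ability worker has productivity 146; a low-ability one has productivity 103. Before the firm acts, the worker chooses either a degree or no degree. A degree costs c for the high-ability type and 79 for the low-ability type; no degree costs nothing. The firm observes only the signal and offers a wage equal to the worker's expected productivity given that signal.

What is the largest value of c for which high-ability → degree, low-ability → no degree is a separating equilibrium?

Under separation: degree → high-ability (pays 146); no degree → low-ability (pays 103).
Low-ability: 103 − 0 = 103 ≥ 146 − 79 = 67. Holds regardless of c. ✓
High-ability: 146 − c ≥ 103 − 0, so c ≤ 146 − 103 = 43.

43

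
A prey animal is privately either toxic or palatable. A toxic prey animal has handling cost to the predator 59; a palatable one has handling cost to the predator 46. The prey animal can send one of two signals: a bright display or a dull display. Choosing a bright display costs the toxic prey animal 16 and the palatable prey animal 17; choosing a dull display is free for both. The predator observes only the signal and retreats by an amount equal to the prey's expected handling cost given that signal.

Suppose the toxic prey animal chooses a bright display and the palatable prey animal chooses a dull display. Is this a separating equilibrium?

No

If types separate, bright display earns payment 59 and dull display earns 46.
Toxic: bright display gives 59 − 16 = 43; dull display gives 46 − 0 = 46. Would deviate. ✗
Palatable: dull display gives 46 − 0 = 46; bright display gives 59 − 17 = 42. No deviation. ✓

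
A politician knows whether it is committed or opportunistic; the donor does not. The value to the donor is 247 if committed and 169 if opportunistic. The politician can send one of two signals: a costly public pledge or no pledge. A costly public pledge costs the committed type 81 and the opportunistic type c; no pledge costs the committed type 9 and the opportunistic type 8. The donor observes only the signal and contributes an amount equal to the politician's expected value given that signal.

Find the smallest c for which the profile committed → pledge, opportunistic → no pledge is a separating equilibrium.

86

Under separation: pledge → committed (pays 247); no pledge → opportunistic (pays 169).
Committed: 247 − 81 = 166 ≥ 169 − 9 = 160. Holds regardless of c. ✓
Opportunistic: 169 − 8 ≥ 247 − c, so c ≥ 247 − 161 = 86.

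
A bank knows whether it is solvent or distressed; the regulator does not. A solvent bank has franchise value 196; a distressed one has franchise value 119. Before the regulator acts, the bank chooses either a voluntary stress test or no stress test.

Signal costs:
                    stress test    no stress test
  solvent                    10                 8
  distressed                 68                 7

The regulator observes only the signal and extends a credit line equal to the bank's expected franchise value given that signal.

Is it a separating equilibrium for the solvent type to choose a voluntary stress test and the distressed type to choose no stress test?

No

If types separate, stress test earns payment 196 and no stress test earns 119.
Solvent: stress test gives 196 − 10 = 186; no stress test gives 119 − 8 = 111. No deviation. ✓
Distressed: no stress test gives 119 − 7 = 112; stress test gives 196 − 68 = 128. Would deviate. ✗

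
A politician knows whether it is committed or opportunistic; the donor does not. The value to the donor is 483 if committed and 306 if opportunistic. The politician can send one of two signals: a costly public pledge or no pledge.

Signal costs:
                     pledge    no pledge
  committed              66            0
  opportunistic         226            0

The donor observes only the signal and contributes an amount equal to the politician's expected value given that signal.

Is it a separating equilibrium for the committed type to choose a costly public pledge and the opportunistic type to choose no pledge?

Yes

If types separate, pledge earns payment 483 and no pledge earns 306.
Committed: pledge gives 483 − 66 = 417; no pledge gives 306 − 0 = 306. No deviation. ✓
Opportunistic: no pledge gives 306 − 0 = 306; pledge gives 483 − 226 = 257. No deviation. ✓
Neither type gains from mimicking the other.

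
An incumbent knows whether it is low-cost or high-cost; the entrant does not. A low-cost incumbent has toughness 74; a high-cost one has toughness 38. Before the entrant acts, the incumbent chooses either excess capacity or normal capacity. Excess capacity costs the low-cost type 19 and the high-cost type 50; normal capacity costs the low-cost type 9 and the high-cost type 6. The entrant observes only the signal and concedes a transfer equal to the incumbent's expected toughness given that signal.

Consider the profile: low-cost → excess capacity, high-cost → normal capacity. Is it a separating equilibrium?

Yes

If types separate, excess capacity earns payment 74 and normal capacity earns 38.
Low-cost: excess capacity gives 74 − 19 = 55; normal capacity gives 38 − 9 = 29. No deviation. ✓
High-cost: normal capacity gives 38 − 6 = 32; excess capacity gives 74 − 50 = 24. No deviation. ✓
Both incentive constraints hold.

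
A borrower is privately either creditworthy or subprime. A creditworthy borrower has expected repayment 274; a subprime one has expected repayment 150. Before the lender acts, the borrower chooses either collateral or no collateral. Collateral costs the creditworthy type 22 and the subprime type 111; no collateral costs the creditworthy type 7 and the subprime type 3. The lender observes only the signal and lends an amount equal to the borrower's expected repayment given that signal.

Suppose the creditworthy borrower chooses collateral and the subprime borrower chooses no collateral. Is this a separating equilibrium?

No

If types separate, collateral earns payment 274 and no collateral earns 150.
Creditworthy: collateral gives 274 − 22 = 252; no collateral gives 150 − 7 = 143. No deviation. ✓
Subprime: no collateral gives 150 − 3 = 147; collateral gives 274 − 111 = 163. Would deviate. ✗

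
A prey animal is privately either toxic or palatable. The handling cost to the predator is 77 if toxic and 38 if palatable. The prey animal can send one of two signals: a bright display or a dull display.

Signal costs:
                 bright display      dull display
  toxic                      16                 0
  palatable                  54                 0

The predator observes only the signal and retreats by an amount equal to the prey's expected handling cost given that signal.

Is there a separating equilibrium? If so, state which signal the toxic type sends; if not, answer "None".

bright display

Try toxic → bright display, palatable → dull display:
  Under separation the predator infers type exactly: bright display → toxic (pays 77), dull display → palatable (pays 38).
  Toxic: bright display gives 77 − 16 = 61; dull display gives 38 − 0 = 38. No deviation. ✓
  Palatable: dull display gives 38 − 0 = 38; bright display gives 77 − 54 = 23. No deviation. ✓
Both hold — the toxic type sends bright display.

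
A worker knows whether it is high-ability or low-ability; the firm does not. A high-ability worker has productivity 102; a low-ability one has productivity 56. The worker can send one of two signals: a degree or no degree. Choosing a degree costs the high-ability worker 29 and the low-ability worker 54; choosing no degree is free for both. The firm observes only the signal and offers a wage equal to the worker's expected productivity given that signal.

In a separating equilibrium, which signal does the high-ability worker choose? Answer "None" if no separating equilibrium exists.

degree

Try high-ability → degree, low-ability → no degree:
  If types separate, degree earns payment 102 and no degree earns 56.
  High-ability: degree gives 102 − 29 = 73; no degree gives 56 − 0 = 56. No deviation. ✓
  Low-ability: no degree gives 56 − 0 = 56; degree gives 102 − 54 = 48. No deviation. ✓
Both hold — the high-ability type sends degree.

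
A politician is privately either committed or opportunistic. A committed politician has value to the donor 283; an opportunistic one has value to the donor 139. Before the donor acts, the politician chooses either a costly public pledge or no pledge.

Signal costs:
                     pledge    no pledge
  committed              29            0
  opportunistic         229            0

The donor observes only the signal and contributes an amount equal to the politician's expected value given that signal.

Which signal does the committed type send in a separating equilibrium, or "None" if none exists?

pledge

Try committed → pledge, opportunistic → no pledge:
  If types separate, pledge earns payment 283 and no pledge earns 139.
  Committed: pledge gives 283 − 29 = 254; no pledge gives 139 − 0 = 139. No deviation. ✓
  Opportunistic: no pledge gives 139 − 0 = 139; pledge gives 283 − 229 = 54. No deviation. ✓
Both hold — the committed type sends pledge.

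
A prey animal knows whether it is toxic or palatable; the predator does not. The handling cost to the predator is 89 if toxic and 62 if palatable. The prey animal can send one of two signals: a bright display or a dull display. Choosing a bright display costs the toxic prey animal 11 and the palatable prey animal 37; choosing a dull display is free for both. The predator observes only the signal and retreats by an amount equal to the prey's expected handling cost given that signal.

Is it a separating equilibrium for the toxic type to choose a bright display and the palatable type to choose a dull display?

If types separate, bright display earns payment 89 and dull display earns 62.
Toxic: bright display gives 89 − 11 = 78; dull display gives 62 − 0 = 62. No deviation. ✓
Palatable: dull display gives 62 − 0 = 62; bright display gives 89 − 37 = 52. No deviation. ✓
Both incentive constraints hold.

Yes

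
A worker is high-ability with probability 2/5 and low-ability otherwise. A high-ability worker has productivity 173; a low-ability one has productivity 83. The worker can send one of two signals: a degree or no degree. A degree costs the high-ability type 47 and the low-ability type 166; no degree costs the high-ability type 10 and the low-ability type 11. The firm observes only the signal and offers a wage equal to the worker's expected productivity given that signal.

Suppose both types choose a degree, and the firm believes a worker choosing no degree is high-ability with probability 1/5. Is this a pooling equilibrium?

On the equilibrium path (degree) the firm holds the prior 2/5 and pays 2/5·173 + 3/5·83 = 119. Off-path (no degree) belief 1/5 gives 1/5·173 + 4/5·83 = 101.
High-ability: degree gives 119 − 47 = 72; no degree gives 101 − 10 = 91. Deviates. ✗
Low-ability: degree gives 119 − 166 = -47; no degree gives 101 − 11 = 90. Deviates. ✗

No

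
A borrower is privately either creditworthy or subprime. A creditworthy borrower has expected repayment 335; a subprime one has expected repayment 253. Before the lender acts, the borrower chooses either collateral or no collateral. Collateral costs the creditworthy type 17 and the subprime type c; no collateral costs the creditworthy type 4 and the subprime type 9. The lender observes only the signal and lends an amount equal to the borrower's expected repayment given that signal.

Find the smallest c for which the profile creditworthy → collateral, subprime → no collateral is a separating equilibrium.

Under separation: collateral → creditworthy (pays 335); no collateral → subprime (pays 253).
Creditworthy: 335 − 17 = 318 ≥ 253 − 4 = 249. Holds regardless of c. ✓
Subprime: 253 − 9 ≥ 335 − c, so c ≥ 335 − 244 = 91.

91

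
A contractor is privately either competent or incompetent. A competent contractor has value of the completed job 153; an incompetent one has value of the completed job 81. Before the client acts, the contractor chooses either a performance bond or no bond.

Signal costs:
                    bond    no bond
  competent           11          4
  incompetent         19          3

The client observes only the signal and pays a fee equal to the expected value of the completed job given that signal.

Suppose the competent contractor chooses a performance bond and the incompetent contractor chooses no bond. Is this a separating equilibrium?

If types separate, bond earns payment 153 and no bond earns 81.
Competent: bond gives 153 − 11 = 142; no bond gives 81 − 4 = 77. No deviation. ✓
Incompetent: no bond gives 81 − 3 = 78; bond gives 153 − 19 = 134. Would deviate. ✗

No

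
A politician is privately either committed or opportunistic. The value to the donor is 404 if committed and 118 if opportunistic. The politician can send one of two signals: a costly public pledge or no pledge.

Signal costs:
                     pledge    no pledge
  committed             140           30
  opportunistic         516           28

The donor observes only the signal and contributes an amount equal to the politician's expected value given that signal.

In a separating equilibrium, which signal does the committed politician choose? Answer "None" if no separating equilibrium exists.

pledge

Try committed → pledge, opportunistic → no pledge:
  If types separate, pledge earns payment 404 and no pledge earns 118.
  Committed: pledge gives 404 − 140 = 264; no pledge gives 118 − 30 = 88. No deviation. ✓
  Opportunistic: no pledge gives 118 − 28 = 90; pledge gives 404 − 516 = -112. No deviation. ✓
Both hold — the committed type sends pledge.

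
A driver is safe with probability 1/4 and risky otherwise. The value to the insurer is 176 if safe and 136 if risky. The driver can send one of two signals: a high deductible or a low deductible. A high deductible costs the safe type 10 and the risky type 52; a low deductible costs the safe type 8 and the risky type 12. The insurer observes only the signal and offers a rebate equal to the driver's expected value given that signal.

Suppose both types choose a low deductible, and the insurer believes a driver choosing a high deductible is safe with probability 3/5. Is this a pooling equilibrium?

No

At the pooled signal (low deductible) the insurer holds the prior 1/4 and pays 1/4·176 + 3/4·136 = 146. Off-path (high deductible) belief 3/5 gives 3/5·176 + 2/5·136 = 160.
Safe: low deductible gives 146 − 8 = 138; high deductible gives 160 − 10 = 150. Deviates. ✗
Risky: low deductible gives 146 − 12 = 134; high deductible gives 160 − 52 = 108. Stays. ✓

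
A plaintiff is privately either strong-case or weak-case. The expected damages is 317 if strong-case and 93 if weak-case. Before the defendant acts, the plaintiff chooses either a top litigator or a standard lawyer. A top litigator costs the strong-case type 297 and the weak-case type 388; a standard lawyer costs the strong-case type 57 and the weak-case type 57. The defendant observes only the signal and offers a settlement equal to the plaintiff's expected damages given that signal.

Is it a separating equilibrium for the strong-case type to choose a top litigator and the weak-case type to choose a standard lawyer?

No

Under separation the defendant infers type exactly: top litigator → strong-case (pays 317), standard lawyer → weak-case (pays 93).
Strong-case: top litigator gives 317 − 297 = 20; standard lawyer gives 93 − 57 = 36. Would deviate. ✗
Weak-case: standard lawyer gives 93 − 57 = 36; top litigator gives 317 − 388 = -71. No deviation. ✓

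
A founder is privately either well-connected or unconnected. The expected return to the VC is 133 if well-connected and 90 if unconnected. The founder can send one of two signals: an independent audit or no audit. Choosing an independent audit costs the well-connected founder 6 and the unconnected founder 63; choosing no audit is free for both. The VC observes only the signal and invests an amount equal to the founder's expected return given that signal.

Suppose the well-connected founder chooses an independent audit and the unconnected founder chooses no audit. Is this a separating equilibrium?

Yes

Under separation the VC infers type exactly: audit → well-connected (pays 133), no audit → unconnected (pays 90).
Well-connected: audit gives 133 − 6 = 127; no audit gives 90 − 0 = 90. No deviation. ✓
Unconnected: no audit gives 90 − 0 = 90; audit gives 133 − 63 = 70. No deviation. ✓
Neither type gains from mimicking the other.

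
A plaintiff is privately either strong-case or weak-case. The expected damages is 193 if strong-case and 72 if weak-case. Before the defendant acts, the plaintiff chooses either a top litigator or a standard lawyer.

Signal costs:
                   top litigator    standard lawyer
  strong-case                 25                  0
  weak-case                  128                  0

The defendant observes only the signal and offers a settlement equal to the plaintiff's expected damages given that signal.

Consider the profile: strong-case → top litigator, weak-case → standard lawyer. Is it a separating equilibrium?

If types separate, top litigator earns payment 193 and standard lawyer earns 72.
Strong-case: top litigator gives 193 − 25 = 168; standard lawyer gives 72 − 0 = 72. No deviation. ✓
Weak-case: standard lawyer gives 72 − 0 = 72; top litigator gives 193 − 128 = 65. No deviation. ✓
Both incentive constraints hold.

Yes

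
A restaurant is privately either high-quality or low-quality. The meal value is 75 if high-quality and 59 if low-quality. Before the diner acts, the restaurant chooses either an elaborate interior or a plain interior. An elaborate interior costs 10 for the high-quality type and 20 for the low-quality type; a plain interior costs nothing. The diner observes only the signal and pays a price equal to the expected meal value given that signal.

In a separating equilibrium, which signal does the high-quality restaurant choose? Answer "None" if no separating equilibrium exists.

elaborate interior

Try high-quality → elaborate interior, low-quality → plain interior:
  If types separate, elaborate interior earns payment 75 and plain interior earns 59.
  High-quality: elaborate interior gives 75 − 10 = 65; plain interior gives 59 − 0 = 59. No deviation. ✓
  Low-quality: plain interior gives 59 − 0 = 59; elaborate interior gives 75 − 20 = 55. No deviation. ✓
Both hold — the high-quality type sends elaborate interior.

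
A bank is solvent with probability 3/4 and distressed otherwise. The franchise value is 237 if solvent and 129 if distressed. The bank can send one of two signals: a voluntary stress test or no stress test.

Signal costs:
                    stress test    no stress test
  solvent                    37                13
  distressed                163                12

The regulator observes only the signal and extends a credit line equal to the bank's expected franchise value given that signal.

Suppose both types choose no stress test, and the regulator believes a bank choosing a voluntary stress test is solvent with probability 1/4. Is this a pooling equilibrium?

Yes

At the pooled signal (no stress test) the regulator holds the prior 3/4 and pays 3/4·237 + 1/4·129 = 210. Off-path (stress test) belief 1/4 gives 1/4·237 + 3/4·129 = 156.
Solvent: no stress test gives 210 − 13 = 197; stress test gives 156 − 37 = 119. Stays. ✓
Distressed: no stress test gives 210 − 12 = 198; stress test gives 156 − 163 = -7. Stays. ✓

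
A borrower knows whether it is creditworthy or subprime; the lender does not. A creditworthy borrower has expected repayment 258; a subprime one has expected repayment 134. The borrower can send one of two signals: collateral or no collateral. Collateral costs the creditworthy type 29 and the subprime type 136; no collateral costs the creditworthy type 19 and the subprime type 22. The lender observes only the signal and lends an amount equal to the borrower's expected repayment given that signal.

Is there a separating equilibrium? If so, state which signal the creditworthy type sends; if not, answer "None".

None

Try creditworthy → collateral, subprime → no collateral:
  If types separate, collateral earns payment 258 and no collateral earns 134.
  Creditworthy: collateral gives 258 − 29 = 229; no collateral gives 134 − 19 = 115. No deviation. ✓
  Subprime: no collateral gives 134 − 22 = 112; collateral gives 258 − 136 = 122. Would deviate. ✗
Try creditworthy → no collateral, subprime → collateral:
  If types separate, no collateral earns payment 258 and collateral earns 134.
  Creditworthy: no collateral gives 258 − 19 = 239; collateral gives 134 − 29 = 105. No deviation. ✓
  Subprime: collateral gives 134 − 136 = -2; no collateral gives 258 − 22 = 236. Would deviate. ✗
Neither assignment is incentive-compatible.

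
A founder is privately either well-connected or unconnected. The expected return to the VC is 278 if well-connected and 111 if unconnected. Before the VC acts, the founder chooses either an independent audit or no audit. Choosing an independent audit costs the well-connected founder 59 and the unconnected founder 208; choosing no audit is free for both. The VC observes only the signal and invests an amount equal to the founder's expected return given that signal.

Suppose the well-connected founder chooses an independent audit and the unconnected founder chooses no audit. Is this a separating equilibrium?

Yes

Under separation the VC infers type exactly: audit → well-connected (pays 278), no audit → unconnected (pays 111).
Well-connected: audit gives 278 − 59 = 219; no audit gives 111 − 0 = 111. No deviation. ✓
Unconnected: no audit gives 111 − 0 = 111; audit gives 278 − 208 = 70. No deviation. ✓
Both incentive constraints hold.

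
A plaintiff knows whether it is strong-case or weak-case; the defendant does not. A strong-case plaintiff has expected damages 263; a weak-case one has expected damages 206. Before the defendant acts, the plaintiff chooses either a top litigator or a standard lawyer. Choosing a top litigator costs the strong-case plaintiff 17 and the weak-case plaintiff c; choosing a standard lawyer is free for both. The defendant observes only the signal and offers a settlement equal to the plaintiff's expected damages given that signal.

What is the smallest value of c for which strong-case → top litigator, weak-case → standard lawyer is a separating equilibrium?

Under separation: top litigator → strong-case (pays 263); standard lawyer → weak-case (pays 206).
Strong-case: 263 − 17 = 246 ≥ 206 − 0 = 206. Holds regardless of c. ✓
Weak-case: 206 − 0 ≥ 263 − c, so c ≥ 263 − 206 = 57.

57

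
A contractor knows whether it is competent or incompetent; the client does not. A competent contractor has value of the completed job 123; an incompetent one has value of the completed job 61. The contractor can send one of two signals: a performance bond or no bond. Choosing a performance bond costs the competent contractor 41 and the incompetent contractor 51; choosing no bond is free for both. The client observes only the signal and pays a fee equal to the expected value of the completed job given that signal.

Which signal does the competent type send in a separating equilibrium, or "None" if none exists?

None

Try competent → bond, incompetent → no bond:
  Under separation the client infers type exactly: bond → competent (pays 123), no bond → incompetent (pays 61).
  Competent: bond gives 123 − 41 = 82; no bond gives 61 − 0 = 61. No deviation. ✓
  Incompetent: no bond gives 61 − 0 = 61; bond gives 123 − 51 = 72. Would deviate. ✗
Try competent → no bond, incompetent → bond:
  Under separation the client infers type exactly: no bond → competent (pays 123), bond → incompetent (pays 61).
  Competent: no bond gives 123 − 0 = 123; bond gives 61 − 41 = 20. No deviation. ✓
  Incompetent: bond gives 61 − 51 = 10; no bond gives 123 − 0 = 123. Would deviate. ✗
Neither assignment is incentive-compatible.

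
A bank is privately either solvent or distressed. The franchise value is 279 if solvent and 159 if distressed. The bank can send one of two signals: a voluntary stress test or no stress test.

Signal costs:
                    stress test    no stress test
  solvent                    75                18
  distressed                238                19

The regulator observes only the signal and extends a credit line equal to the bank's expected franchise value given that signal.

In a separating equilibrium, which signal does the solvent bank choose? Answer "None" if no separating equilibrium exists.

stress test

Try solvent → stress test, distressed → no stress test:
  If types separate, stress test earns payment 279 and no stress test earns 159.
  Solvent: stress test gives 279 − 75 = 204; no stress test gives 159 − 18 = 141. No deviation. ✓
  Distressed: no stress test gives 159 − 19 = 140; stress test gives 279 − 238 = 41. No deviation. ✓
Both hold — the solvent type sends stress test.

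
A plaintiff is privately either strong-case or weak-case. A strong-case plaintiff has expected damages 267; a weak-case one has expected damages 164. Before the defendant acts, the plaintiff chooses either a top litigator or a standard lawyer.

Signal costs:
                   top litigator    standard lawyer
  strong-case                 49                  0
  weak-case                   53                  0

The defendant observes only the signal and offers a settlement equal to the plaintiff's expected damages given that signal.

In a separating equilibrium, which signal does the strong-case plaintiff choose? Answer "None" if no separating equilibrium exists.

Try strong-case → top litigator, weak-case → standard lawyer:
  If types separate, top litigator earns payment 267 and standard lawyer earns 164.
  Strong-case: top litigator gives 267 − 49 = 218; standard lawyer gives 164 − 0 = 164. No deviation. ✓
  Weak-case: standard lawyer gives 164 − 0 = 164; top litigator gives 267 − 53 = 214. Would deviate. ✗
Try strong-case → standard lawyer, weak-case → top litigator:
  If types separate, standard lawyer earns payment 267 and top litigator earns 164.
  Strong-case: standard lawyer gives 267 − 0 = 267; top litigator gives 164 − 49 = 115. No deviation. ✓
  Weak-case: top litigator gives 164 − 53 = 111; standard lawyer gives 267 − 0 = 267. Would deviate. ✗
Neither assignment is incentive-compatible.

None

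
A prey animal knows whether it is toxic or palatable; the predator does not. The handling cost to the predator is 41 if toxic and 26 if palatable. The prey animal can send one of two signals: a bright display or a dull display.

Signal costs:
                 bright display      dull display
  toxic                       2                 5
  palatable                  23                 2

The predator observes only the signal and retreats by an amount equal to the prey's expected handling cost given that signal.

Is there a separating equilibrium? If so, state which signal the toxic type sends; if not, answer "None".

Try toxic → bright display, palatable → dull display:
  Under separation the predator infers type exactly: bright display → toxic (pays 41), dull display → palatable (pays 26).
  Toxic: bright display gives 41 − 2 = 39; dull display gives 26 − 5 = 21. No deviation. ✓
  Palatable: dull display gives 26 − 2 = 24; bright display gives 41 − 23 = 18. No deviation. ✓
Both hold — the toxic type sends bright display.

bright display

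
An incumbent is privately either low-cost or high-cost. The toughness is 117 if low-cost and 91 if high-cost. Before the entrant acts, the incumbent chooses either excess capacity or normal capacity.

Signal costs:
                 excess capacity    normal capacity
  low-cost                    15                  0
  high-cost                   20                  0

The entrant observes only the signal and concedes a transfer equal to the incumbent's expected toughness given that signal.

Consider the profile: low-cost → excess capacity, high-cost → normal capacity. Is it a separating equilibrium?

Under separation the entrant infers type exactly: excess capacity → low-cost (pays 117), normal capacity → high-cost (pays 91).
Low-cost: excess capacity gives 117 − 15 = 102; normal capacity gives 91 − 0 = 91. No deviation. ✓
High-cost: normal capacity gives 91 − 0 = 91; excess capacity gives 117 − 20 = 97. Would deviate. ✗

No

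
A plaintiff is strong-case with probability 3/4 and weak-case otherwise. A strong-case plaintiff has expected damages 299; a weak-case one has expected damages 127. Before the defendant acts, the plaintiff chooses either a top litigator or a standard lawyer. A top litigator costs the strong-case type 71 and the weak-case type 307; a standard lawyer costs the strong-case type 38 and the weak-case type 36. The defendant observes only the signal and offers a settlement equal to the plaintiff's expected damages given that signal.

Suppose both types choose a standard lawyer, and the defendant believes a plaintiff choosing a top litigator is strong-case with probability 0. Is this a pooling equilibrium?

Yes

At the pooled signal (standard lawyer) the defendant holds the prior 3/4 and pays 3/4·299 + 1/4·127 = 256. Off-path (top litigator) belief 0 gives 0·299 + 1·127 = 127.
Strong-case: standard lawyer gives 256 − 38 = 218; top litigator gives 127 − 71 = 56. Stays. ✓
Weak-case: standard lawyer gives 256 − 36 = 220; top litigator gives 127 − 307 = -180. Stays. ✓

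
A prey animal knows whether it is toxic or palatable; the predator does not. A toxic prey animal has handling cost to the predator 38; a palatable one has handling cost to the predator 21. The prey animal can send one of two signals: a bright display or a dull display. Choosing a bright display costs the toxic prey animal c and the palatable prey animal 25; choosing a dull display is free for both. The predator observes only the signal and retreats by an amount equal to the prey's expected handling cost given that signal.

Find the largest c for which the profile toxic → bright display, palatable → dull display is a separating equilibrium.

17

Under separation: bright display → toxic (pays 38); dull display → palatable (pays 21).
Palatable: 21 − 0 = 21 ≥ 38 − 25 = 13. Holds regardless of c. ✓
Toxic: 38 − c ≥ 21 − 0, so c ≤ 38 − 21 = 17.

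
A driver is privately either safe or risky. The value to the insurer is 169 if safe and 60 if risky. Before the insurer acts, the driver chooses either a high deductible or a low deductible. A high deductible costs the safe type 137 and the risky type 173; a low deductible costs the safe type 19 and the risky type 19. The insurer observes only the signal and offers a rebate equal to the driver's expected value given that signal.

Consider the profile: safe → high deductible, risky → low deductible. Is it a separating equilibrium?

Under separation the insurer infers type exactly: high deductible → safe (pays 169), low deductible → risky (pays 60).
Safe: high deductible gives 169 − 137 = 32; low deductible gives 60 − 19 = 41. Would deviate. ✗
Risky: low deductible gives 60 − 19 = 41; high deductible gives 169 − 173 = -4. No deviation. ✓

No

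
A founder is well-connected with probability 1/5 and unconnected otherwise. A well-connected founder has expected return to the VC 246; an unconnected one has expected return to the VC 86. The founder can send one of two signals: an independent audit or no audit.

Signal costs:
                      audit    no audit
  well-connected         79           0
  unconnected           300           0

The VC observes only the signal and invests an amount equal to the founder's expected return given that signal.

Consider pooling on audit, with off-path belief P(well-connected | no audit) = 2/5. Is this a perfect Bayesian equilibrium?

No

On the equilibrium path (audit) the VC holds the prior 1/5 and pays 1/5·246 + 4/5·86 = 118. Off-path (no audit) belief 2/5 gives 2/5·246 + 3/5·86 = 150.
Well-connected: audit gives 118 − 79 = 39; no audit gives 150 − 0 = 150. Deviates. ✗
Unconnected: audit gives 118 − 300 = -182; no audit gives 150 − 0 = 150. Deviates. ✗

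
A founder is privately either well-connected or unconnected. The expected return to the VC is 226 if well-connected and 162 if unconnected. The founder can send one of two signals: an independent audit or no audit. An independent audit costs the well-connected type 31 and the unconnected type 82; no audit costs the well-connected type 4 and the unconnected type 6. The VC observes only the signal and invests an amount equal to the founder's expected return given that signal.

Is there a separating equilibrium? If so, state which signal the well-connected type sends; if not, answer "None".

Try well-connected → audit, unconnected → no audit:
  Under separation the VC infers type exactly: audit → well-connected (pays 226), no audit → unconnected (pays 162).
  Well-connected: audit gives 226 − 31 = 195; no audit gives 162 − 4 = 158. No deviation. ✓
  Unconnected: no audit gives 162 − 6 = 156; audit gives 226 − 82 = 144. No deviation. ✓
Both hold — the well-connected type sends audit.

audit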